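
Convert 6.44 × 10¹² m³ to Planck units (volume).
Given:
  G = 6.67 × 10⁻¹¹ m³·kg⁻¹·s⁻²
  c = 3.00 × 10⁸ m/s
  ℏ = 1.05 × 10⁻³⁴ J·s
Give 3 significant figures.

Planck volume: V_P = (ℏG/c³)^(3/2) = 4.18 × 10⁻¹⁰⁵ m³.
6.44 × 10¹² / 4.18 × 10⁻¹⁰⁵ = 1.54 × 10¹¹⁷

1.54 × 10¹¹⁷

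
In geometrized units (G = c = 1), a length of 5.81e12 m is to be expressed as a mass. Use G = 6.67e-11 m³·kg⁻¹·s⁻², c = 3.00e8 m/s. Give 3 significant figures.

Length → mass via c²/G.
5.81e12 m × (c²/G) = 7.84e39 kg

7.84e39 kg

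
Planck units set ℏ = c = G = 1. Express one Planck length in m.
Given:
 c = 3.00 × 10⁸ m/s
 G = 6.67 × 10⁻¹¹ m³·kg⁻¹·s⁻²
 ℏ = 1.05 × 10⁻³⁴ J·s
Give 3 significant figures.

Dimensional analysis gives ℓ_P = √(ℏG/c³).
  = √(2.59 × 10⁻⁷⁰)
  = 1.61 × 10⁻³⁵ m

1.61 × 10⁻³⁵ m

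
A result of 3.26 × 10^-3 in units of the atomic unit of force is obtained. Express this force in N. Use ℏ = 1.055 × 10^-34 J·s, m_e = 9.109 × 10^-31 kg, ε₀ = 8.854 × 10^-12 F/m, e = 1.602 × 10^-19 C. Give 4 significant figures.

2.680 × 10^-10 N

One atomic unit of force: F_au = E_h/a₀ = m_e²e⁶/((4πε₀)³ℏ⁴) = 8.220 × 10^-8 N.
3.26 × 10^-3 × 8.220 × 10^-8 N = 2.680 × 10^-10 N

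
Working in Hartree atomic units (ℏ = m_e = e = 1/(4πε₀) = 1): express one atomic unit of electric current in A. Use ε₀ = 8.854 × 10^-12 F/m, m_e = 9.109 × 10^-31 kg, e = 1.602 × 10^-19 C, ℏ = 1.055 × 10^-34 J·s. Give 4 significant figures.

The unique combination of the constants set to 1 with dimensions of current is I_au = e E_h/ℏ = m_e e⁵/((4πε₀)²ℏ³).
E_h = 4.354 × 10^-18 J
e·E_h/ℏ = 6.612 × 10^-3 A

6.612 × 10^-3 A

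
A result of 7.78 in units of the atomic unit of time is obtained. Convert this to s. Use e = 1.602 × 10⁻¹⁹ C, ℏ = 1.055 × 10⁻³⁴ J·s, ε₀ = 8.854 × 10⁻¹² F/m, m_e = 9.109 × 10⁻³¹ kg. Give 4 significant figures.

1.885 × 10⁻¹⁶ s

One atomic unit of time: τ_au = (4πε₀)²ℏ³/(m_e e⁴) = 2.423 × 10⁻¹⁷ s.
7.78 × 2.423 × 10⁻¹⁷ s = 1.885 × 10⁻¹⁶ s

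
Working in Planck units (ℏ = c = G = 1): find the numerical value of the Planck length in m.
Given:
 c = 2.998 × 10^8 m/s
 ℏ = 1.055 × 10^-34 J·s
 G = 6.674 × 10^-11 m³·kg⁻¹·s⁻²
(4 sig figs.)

The unique combination of the constants set to 1 with dimensions of length is ℓ_P = √(ℏG/c³).
  = √(2.613 × 10^-70)
  = 1.616 × 10^-35 m

1.616 × 10^-35 m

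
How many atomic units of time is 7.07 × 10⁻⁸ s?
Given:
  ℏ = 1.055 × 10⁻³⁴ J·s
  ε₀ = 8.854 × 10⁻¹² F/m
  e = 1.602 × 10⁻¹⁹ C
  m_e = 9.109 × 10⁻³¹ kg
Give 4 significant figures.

atomic unit of time: τ_au = (4πε₀)²ℏ³/(m_e e⁴) = 2.423 × 10⁻¹⁷ s.
7.07 × 10⁻⁸ / 2.423 × 10⁻¹⁷ = 2.918 × 10⁹

2.918 × 10⁹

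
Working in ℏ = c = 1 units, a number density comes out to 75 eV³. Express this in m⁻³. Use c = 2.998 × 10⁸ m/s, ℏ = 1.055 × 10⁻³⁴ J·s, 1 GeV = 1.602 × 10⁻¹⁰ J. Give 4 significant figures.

Number density is [L]⁻³ = [E]³/(ℏc)³.
1 GeV³ → 1/(ℏc)³ × (1 GeV in J)³ = 1.299 × 10⁴⁷ m⁻³.
Convert the energy scale: 75 eV³ = 7.50 × 10⁻²⁶ GeV³.
Result: 7.50 × 10⁻²⁶ × 1.299 × 10⁴⁷ = 9.745 × 10²¹ m⁻³.

9.745 × 10²¹ m⁻³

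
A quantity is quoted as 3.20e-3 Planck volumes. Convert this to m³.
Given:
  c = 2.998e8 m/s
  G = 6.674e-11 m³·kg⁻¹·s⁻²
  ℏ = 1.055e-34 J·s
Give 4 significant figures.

One Planck volume: V_P = (ℏG/c³)^(3/2) = 4.224e-105 m³.
3.20e-3 × 4.224e-105 m³ = 1.352e-107 m³

1.352e-107 m³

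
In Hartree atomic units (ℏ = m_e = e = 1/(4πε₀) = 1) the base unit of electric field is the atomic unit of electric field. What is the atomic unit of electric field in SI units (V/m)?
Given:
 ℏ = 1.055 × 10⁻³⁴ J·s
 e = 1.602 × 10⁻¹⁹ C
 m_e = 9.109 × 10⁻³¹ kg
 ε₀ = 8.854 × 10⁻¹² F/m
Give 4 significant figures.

5.131 × 10¹¹ V/m

E_au = E_h/(e a₀) = m_e²e⁵/((4πε₀)³ℏ⁴)
E_h = 4.354 × 10⁻¹⁸ J
a₀ = 5.297 × 10⁻¹¹ m
E_h/(e·a₀) = 5.131 × 10¹¹ V/m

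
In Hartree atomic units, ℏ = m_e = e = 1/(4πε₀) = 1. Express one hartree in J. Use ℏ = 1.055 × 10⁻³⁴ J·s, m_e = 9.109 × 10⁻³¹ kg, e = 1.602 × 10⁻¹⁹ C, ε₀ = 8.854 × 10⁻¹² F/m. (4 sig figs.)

The unique combination of the constants set to 1 with dimensions of energy is E_h = m_e e⁴/(4πε₀ℏ)².
  = 6.000 × 10⁻¹⁰⁶ / 1.378 × 10⁻⁸⁸
  = 4.354 × 10⁻¹⁸ J

4.354 × 10⁻¹⁸ J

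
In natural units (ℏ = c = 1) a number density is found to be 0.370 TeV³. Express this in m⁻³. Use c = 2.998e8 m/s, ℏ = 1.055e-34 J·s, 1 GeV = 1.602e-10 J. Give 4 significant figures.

Number density is [L]⁻³ = [E]³/(ℏc)³.
1 GeV³ → 1/(ℏc)³ × (1 GeV in J)³ = 1.299e47 m⁻³.
Convert the energy scale: 0.370 TeV³ = 3.70e8 GeV³.
Result: 3.70e8 × 1.299e47 = 4.808e55 m⁻³.

4.808e55 m⁻³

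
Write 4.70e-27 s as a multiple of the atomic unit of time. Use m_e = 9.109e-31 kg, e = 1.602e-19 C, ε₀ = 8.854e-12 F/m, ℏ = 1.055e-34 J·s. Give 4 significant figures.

atomic unit of time: τ_au = (4πε₀)²ℏ³/(m_e e⁴) = 2.423e-17 s.
4.70e-27 / 2.423e-17 = 1.940e-10

1.940e-10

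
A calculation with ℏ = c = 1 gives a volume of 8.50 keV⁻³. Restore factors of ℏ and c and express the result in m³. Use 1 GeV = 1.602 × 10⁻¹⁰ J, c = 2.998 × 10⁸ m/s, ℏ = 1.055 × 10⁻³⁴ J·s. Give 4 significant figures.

6.542 × 10⁻²⁹ m³

Volume is [L]³ = [E]⁻³·(ℏc)³.
1 GeV⁻³ → (ℏc)³ × (1 GeV in J)⁻³ = 7.696 × 10⁻⁴⁸ m³.
Convert the energy scale: 8.50 keV⁻³ = 8.50 × 10¹⁸ GeV⁻³.
Result: 8.50 × 10¹⁸ × 7.696 × 10⁻⁴⁸ = 6.542 × 10⁻²⁹ m³.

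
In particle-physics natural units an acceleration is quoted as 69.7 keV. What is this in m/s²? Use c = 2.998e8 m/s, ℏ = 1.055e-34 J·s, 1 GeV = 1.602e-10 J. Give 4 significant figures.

Acceleration is [L]/[T]² = c·[E]/ℏ.
1 GeV → c/ℏ × (1 GeV in J) = 4.552e32 m/s².
Convert the energy scale: 69.7 keV = 6.97e-5 GeV.
Result: 6.97e-5 × 4.552e32 = 3.173e28 m/s².

3.173e28 m/s²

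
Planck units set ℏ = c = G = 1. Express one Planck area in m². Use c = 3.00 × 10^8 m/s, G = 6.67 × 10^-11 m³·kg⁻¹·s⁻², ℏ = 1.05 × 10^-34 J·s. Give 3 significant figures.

2.59 × 10^-70 m²

From ℏ = c = G = 1 the area scale is A_P = ℏG/c³.
  = 7.00 × 10^-45 / 2.70 × 10^25
  = 2.59 × 10^-70 m²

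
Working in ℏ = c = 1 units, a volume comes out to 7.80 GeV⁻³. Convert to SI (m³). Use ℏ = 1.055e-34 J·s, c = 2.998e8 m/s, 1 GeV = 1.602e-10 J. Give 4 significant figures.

Volume is [L]³ = [E]⁻³·(ℏc)³.
1 GeV⁻³ → (ℏc)³ × (1 GeV in J)⁻³ = 7.696e-48 m³.
Result: 7.80 × 7.696e-48 = 6.003e-47 m³.

6.003e-47 m³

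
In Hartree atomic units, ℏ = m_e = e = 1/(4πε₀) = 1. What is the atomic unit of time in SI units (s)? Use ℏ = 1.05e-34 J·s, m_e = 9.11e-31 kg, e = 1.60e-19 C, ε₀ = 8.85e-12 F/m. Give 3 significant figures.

The unique combination of the constants set to 1 with dimensions of time is τ_au = (4πε₀)²ℏ³/(m_e e⁴).
E_h = 4.38e-18 J
ℏ/E_h = 2.40e-17 s

2.40e-17 s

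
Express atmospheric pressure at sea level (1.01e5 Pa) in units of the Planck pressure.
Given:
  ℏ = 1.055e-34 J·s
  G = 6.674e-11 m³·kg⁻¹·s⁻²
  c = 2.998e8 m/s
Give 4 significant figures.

Planck pressure: p_P = c⁷/(ℏG²) = 4.632e113 Pa.
1.01e5 / 4.632e113 = 2.180e-109

2.180e-109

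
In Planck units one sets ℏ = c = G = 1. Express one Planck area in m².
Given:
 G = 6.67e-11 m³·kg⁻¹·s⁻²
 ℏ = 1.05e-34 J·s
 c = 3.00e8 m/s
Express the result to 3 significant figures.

A_P = ℏG/c³
  = 7.00e-45 / 2.70e25
  = 2.59e-70 m²

2.59e-70 m²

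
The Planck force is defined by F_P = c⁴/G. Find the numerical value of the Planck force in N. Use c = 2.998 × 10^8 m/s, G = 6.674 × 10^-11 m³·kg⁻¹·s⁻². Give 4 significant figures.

F_P = c⁴/G
  = 8.078 × 10^33 / 6.674 × 10^-11
  = 1.210 × 10^44 N

1.210 × 10^44 N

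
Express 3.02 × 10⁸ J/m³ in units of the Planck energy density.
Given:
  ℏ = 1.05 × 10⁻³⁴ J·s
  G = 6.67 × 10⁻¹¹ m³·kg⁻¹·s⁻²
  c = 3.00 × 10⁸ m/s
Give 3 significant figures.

Planck energy density: u_P = c⁷/(ℏG²) = 4.68 × 10¹¹³ J/m³.
3.02 × 10⁸ / 4.68 × 10¹¹³ = 6.45 × 10⁻¹⁰⁶

6.45 × 10⁻¹⁰⁶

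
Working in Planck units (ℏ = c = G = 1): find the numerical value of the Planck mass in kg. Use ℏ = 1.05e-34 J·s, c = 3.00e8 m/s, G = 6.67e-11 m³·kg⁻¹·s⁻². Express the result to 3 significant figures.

Dimensional analysis gives m_P = √(ℏc/G).
  = √(4.72e-16)
  = 2.17e-8 kg

2.17e-8 kg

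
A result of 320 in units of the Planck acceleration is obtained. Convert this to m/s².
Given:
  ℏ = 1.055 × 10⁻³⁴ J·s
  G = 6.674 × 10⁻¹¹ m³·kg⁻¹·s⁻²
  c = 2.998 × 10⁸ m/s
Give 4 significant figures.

1.779 × 10⁵⁴ m/s²

One Planck acceleration: a_P = √(c⁷/(ℏG)) = 5.560 × 10⁵¹ m/s².
320 × 5.560 × 10⁵¹ m/s² = 1.779 × 10⁵⁴ m/s²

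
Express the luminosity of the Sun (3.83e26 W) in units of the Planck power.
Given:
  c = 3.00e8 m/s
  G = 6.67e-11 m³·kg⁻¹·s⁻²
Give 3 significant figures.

Planck power: P_P = c⁵/G = 3.64e52 W.
3.83e26 / 3.64e52 = 1.05e-26

1.05e-26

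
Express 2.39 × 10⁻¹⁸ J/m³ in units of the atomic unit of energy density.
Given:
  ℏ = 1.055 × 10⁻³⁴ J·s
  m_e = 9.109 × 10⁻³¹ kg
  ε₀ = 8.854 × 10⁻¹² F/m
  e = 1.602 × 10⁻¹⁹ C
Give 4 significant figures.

8.159 × 10⁻³²

atomic unit of energy density: u_au = E_h/a₀³ = m_e⁴e¹⁰/((4πε₀)⁵ℏ⁸) = 2.929 × 10¹³ J/m³.
2.39 × 10⁻¹⁸ / 2.929 × 10¹³ = 8.159 × 10⁻³²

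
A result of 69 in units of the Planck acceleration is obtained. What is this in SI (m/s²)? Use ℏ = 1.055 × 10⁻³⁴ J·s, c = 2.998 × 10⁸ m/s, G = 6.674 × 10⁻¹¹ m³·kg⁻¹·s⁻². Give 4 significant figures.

3.837 × 10⁵³ m/s²

One Planck acceleration: a_P = √(c⁷/(ℏG)) = 5.560 × 10⁵¹ m/s².
69 × 5.560 × 10⁵¹ m/s² = 3.837 × 10⁵³ m/s²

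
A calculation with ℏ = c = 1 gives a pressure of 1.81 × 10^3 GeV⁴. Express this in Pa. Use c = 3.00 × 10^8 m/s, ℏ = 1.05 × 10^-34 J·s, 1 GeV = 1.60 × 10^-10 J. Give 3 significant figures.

Pressure is [E]/[L]³ = [E]⁴/(ℏc)³.
1 GeV⁴ → 1/(ℏc)³ × (1 GeV in J)⁴ = 2.10 × 10^37 Pa.
Result: 1.81 × 10^3 × 2.10 × 10^37 = 3.80 × 10^40 Pa.

3.80 × 10^40 Pa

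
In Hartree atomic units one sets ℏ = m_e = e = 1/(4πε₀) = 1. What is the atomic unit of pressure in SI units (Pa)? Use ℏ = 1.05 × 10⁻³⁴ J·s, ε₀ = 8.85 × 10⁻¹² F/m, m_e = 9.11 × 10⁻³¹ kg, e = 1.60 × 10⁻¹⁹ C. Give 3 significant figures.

P_au = E_h/a₀³ = m_e⁴e¹⁰/((4πε₀)⁵ℏ⁸)
E_h = 4.38 × 10⁻¹⁸ J
a₀ = 5.26 × 10⁻¹¹ m
E_h/a₀³ = 3.01 × 10¹³ Pa

3.01 × 10¹³ Pa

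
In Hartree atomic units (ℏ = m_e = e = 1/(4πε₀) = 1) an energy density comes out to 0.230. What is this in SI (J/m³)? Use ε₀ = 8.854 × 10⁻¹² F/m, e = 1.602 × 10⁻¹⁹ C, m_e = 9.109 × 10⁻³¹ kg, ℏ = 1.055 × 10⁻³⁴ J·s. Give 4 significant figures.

6.737 × 10¹² J/m³

One atomic unit of energy density: u_au = E_h/a₀³ = m_e⁴e¹⁰/((4πε₀)⁵ℏ⁸) = 2.929 × 10¹³ J/m³.
0.230 × 2.929 × 10¹³ J/m³ = 6.737 × 10¹² J/m³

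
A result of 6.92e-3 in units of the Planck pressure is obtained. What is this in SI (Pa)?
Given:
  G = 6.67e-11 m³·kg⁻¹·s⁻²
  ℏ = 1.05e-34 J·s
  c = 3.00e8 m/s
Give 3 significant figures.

One Planck pressure: p_P = c⁷/(ℏG²) = 4.68e113 Pa.
6.92e-3 × 4.68e113 Pa = 3.24e111 Pa

3.24e111 Pa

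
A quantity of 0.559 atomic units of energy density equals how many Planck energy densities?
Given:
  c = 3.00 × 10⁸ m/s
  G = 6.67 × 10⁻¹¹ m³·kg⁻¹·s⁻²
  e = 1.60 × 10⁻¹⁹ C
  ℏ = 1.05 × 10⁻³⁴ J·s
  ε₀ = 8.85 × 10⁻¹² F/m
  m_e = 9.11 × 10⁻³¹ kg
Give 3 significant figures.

3.60 × 10⁻¹⁰¹

atomic unit of energy density: u_au = E_h/a₀³ = m_e⁴e¹⁰/((4πε₀)⁵ℏ⁸) = 3.01 × 10¹³ J/m³
Planck energy density: u_P = c⁷/(ℏG²) = 4.68 × 10¹¹³ J/m³
0.559 × 3.01 × 10¹³ / 4.68 × 10¹¹³ = 3.60 × 10⁻¹⁰¹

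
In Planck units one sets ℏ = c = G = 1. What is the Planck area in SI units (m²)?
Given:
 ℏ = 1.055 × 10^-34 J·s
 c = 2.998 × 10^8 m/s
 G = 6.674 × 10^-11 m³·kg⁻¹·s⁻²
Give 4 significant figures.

2.613 × 10^-70 m²

A_P = ℏG/c³
  = 7.041 × 10^-45 / 2.695 × 10^25
  = 2.613 × 10^-70 m²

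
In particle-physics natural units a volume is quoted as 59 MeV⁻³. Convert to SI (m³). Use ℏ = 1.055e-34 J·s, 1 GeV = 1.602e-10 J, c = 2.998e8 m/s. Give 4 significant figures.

Volume is [L]³ = [E]⁻³·(ℏc)³.
1 GeV⁻³ → (ℏc)³ × (1 GeV in J)⁻³ = 7.696e-48 m³.
Convert the energy scale: 59 MeV⁻³ = 5.90e10 GeV⁻³.
Result: 5.90e10 × 7.696e-48 = 4.541e-37 m³.

4.541e-37 m³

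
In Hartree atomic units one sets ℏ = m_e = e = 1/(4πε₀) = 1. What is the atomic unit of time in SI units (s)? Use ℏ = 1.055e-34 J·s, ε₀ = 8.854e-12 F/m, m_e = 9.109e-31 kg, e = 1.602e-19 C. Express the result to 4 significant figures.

τ_au = (4πε₀)²ℏ³/(m_e e⁴)
E_h = 4.354e-18 J
ℏ/E_h = 2.423e-17 s

2.423e-17 s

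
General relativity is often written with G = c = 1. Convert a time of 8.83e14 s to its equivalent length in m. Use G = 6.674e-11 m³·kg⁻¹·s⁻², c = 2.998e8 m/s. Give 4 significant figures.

Time → length via c.
8.83e14 s × (c) = 2.647e23 m

2.647e23 m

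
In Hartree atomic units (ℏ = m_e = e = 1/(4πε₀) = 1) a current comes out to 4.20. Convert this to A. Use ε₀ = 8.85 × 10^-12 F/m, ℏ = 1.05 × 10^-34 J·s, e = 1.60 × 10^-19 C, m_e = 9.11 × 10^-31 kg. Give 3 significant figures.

0.0280 A

One atomic unit of electric current: I_au = e E_h/ℏ = m_e e⁵/((4πε₀)²ℏ³) = 6.67 × 10^-3 A.
4.20 × 6.67 × 10^-3 A = 0.0280 A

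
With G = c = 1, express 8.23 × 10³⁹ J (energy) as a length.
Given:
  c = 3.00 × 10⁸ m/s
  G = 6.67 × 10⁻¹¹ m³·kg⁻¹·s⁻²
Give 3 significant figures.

Energy → length via G/c⁴.
8.23 × 10³⁹ J × (G/c⁴) = 6.78 × 10⁻⁵ m

6.78 × 10⁻⁵ m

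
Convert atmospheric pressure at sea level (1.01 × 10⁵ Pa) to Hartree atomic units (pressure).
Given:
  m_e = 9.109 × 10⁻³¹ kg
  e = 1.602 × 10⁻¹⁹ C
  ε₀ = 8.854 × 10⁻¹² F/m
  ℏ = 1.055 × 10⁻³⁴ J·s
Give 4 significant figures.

atomic unit of pressure: P_au = E_h/a₀³ = m_e⁴e¹⁰/((4πε₀)⁵ℏ⁸) = 2.929 × 10¹³ Pa.
1.01 × 10⁵ / 2.929 × 10¹³ = 3.448 × 10⁻⁹

3.448 × 10⁻⁹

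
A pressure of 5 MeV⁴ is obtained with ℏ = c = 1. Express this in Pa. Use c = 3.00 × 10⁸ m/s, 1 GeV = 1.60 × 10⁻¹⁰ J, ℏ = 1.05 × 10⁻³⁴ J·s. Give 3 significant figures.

Pressure is [E]/[L]³ = [E]⁴/(ℏc)³.
1 GeV⁴ → 1/(ℏc)³ × (1 GeV in J)⁴ = 2.10 × 10³⁷ Pa.
Convert the energy scale: 5 MeV⁴ = 5.00 × 10⁻¹² GeV⁴.
Result: 5.00 × 10⁻¹² × 2.10 × 10³⁷ = 1.05 × 10²⁶ Pa.

1.05 × 10²⁶ Pa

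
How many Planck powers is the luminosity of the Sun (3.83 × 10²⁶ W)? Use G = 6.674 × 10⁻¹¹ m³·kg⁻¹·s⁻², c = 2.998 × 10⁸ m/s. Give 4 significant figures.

Planck power: P_P = c⁵/G = 3.629 × 10⁵² W.
3.83 × 10²⁶ / 3.629 × 10⁵² = 1.055 × 10⁻²⁶

1.055 × 10⁻²⁶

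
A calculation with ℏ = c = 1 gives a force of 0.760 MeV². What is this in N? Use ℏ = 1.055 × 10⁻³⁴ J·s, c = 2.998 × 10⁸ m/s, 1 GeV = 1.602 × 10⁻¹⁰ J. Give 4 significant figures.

Force is [E]/[L] = [E]²/(ℏc); restore (ℏc)⁻¹.
1 GeV² → 1/(ℏc) × (1 GeV in J)² = 8.114 × 10⁵ N.
Convert the energy scale: 0.760 MeV² = 7.60 × 10⁻⁷ GeV².
Result: 7.60 × 10⁻⁷ × 8.114 × 10⁵ = 0.6167 N.

0.6167 N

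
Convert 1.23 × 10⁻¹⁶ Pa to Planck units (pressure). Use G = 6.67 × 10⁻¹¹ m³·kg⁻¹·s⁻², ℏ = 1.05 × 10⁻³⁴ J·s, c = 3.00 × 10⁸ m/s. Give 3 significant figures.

Planck pressure: p_P = c⁷/(ℏG²) = 4.68 × 10¹¹³ Pa.
1.23 × 10⁻¹⁶ / 4.68 × 10¹¹³ = 2.63 × 10⁻¹³⁰

2.63 × 10⁻¹³⁰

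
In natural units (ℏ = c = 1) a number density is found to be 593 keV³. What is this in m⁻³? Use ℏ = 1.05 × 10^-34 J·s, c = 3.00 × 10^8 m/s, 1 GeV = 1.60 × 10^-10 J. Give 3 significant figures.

Number density is [L]⁻³ = [E]³/(ℏc)³.
1 GeV³ → 1/(ℏc)³ × (1 GeV in J)³ = 1.31 × 10^47 m⁻³.
Convert the energy scale: 593 keV³ = 5.93 × 10^-16 GeV³.
Result: 5.93 × 10^-16 × 1.31 × 10^47 = 7.77 × 10^31 m⁻³.

7.77 × 10^31 m⁻³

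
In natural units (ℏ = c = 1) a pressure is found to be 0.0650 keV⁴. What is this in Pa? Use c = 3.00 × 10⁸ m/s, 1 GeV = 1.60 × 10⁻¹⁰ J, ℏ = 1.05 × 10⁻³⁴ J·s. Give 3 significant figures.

1.36 × 10¹² Pa

Pressure is [E]/[L]³ = [E]⁴/(ℏc)³.
1 GeV⁴ → 1/(ℏc)³ × (1 GeV in J)⁴ = 2.10 × 10³⁷ Pa.
Convert the energy scale: 0.0650 keV⁴ = 6.50 × 10⁻²⁶ GeV⁴.
Result: 6.50 × 10⁻²⁶ × 2.10 × 10³⁷ = 1.36 × 10¹² Pa.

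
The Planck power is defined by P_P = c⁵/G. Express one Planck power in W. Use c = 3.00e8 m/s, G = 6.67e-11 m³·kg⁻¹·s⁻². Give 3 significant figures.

P_P = c⁵/G
  = 2.43e42 / 6.67e-11
  = 3.64e52 W

3.64e52 W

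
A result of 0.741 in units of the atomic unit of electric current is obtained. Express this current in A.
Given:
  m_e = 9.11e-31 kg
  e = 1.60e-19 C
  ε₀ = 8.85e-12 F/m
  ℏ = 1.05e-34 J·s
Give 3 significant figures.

4.94e-3 A

One atomic unit of electric current: I_au = e E_h/ℏ = m_e e⁵/((4πε₀)²ℏ³) = 6.67e-3 A.
0.741 × 6.67e-3 A = 4.94e-3 A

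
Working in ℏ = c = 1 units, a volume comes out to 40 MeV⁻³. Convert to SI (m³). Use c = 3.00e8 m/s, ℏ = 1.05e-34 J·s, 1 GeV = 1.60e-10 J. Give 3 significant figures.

Volume is [L]³ = [E]⁻³·(ℏc)³.
1 GeV⁻³ → (ℏc)³ × (1 GeV in J)⁻³ = 7.63e-48 m³.
Convert the energy scale: 40 MeV⁻³ = 4.00e10 GeV⁻³.
Result: 4.00e10 × 7.63e-48 = 3.05e-37 m³.

3.05e-37 m³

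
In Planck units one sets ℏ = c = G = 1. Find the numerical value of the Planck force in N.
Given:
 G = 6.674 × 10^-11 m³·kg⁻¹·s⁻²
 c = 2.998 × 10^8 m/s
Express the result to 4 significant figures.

F_P = c⁴/G
  = 8.078 × 10^33 / 6.674 × 10^-11
  = 1.210 × 10^44 N

1.210 × 10^44 N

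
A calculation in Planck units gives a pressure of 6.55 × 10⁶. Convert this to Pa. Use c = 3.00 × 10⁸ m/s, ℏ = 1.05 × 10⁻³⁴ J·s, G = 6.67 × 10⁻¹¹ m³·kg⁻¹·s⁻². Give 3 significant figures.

3.07 × 10¹²⁰ Pa

One Planck pressure: p_P = c⁷/(ℏG²) = 4.68 × 10¹¹³ Pa.
6.55 × 10⁶ × 4.68 × 10¹¹³ Pa = 3.07 × 10¹²⁰ Pa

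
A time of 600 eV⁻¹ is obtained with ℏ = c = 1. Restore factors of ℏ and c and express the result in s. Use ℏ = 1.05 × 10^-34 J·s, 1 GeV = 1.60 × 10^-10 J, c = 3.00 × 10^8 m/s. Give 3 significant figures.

3.94 × 10^-13 s

A time is [E]⁻¹ in ℏ=c=1; restore one factor of ℏ.
1 GeV⁻¹ → ℏ × (1 GeV in J)⁻¹ = 6.56 × 10^-25 s.
Convert the energy scale: 600 eV⁻¹ = 6.00 × 10^11 GeV⁻¹.
Result: 6.00 × 10^11 × 6.56 × 10^-25 = 3.94 × 10^-13 s.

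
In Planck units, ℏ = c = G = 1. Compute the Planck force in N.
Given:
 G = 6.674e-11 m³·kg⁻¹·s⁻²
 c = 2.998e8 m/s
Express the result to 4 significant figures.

The unique combination of the constants set to 1 with dimensions of force is F_P = c⁴/G.
  = 8.078e33 / 6.674e-11
  = 1.210e44 N

1.210e44 N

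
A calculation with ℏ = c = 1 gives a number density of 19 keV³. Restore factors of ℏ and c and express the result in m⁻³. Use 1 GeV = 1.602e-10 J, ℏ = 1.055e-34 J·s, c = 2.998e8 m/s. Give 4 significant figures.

Number density is [L]⁻³ = [E]³/(ℏc)³.
1 GeV³ → 1/(ℏc)³ × (1 GeV in J)³ = 1.299e47 m⁻³.
Convert the energy scale: 19 keV³ = 1.90e-17 GeV³.
Result: 1.90e-17 × 1.299e47 = 2.469e30 m⁻³.

2.469e30 m⁻³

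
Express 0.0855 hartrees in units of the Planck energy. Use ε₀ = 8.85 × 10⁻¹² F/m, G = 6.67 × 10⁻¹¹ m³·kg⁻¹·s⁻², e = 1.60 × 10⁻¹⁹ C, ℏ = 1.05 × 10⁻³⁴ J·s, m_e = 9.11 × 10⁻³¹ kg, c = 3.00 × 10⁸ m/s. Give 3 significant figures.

1.91 × 10⁻²⁸

hartree: E_h = m_e e⁴/(4πε₀ℏ)² = 4.38 × 10⁻¹⁸ J
Planck energy: E_P = √(ℏc⁵/G) = 1.96 × 10⁹ J
0.0855 × 4.38 × 10⁻¹⁸ / 1.96 × 10⁹ = 1.91 × 10⁻²⁸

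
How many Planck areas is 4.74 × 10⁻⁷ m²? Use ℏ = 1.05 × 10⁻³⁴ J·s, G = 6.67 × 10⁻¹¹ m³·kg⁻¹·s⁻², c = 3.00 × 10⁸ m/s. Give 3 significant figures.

Planck area: A_P = ℏG/c³ = 2.59 × 10⁻⁷⁰ m².
4.74 × 10⁻⁷ / 2.59 × 10⁻⁷⁰ = 1.83 × 10⁶³

1.83 × 10⁶³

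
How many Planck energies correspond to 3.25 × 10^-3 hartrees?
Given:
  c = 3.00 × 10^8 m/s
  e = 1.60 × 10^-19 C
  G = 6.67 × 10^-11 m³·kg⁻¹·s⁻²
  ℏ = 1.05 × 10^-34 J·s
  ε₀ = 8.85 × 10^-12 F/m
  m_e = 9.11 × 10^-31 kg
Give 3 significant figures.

7.28 × 10^-30

hartree: E_h = m_e e⁴/(4πε₀ℏ)² = 4.38 × 10^-18 J
Planck energy: E_P = √(ℏc⁵/G) = 1.96 × 10^9 J
3.25 × 10^-3 × 4.38 × 10^-18 / 1.96 × 10^9 = 7.28 × 10^-30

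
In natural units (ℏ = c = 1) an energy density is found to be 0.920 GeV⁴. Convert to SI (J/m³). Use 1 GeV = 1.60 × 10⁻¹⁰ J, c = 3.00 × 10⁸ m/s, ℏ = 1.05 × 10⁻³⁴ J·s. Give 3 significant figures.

1.93 × 10³⁷ J/m³

[E]/[L]³ = [E]⁴/(ℏc)³; restore (ℏc)⁻³.
1 GeV⁴ → 1/(ℏc)³ × (1 GeV in J)⁴ = 2.10 × 10³⁷ J/m³.
Result: 0.920 × 2.10 × 10³⁷ = 1.93 × 10³⁷ J/m³.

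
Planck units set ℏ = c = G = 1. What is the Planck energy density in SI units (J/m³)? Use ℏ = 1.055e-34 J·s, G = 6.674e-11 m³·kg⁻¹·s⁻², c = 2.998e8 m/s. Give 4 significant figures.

The unique combination of the constants set to 1 with dimensions of energy density is u_P = c⁷/(ℏG²).
  = 2.177e59 / 4.699e-55
  = 4.632e113 J/m³

4.632e113 J/m³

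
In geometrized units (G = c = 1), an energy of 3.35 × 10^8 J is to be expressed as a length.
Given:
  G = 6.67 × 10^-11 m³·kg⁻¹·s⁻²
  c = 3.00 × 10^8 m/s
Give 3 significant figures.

2.76 × 10^-36 m

Energy → length via G/c⁴.
3.35 × 10^8 J × (G/c⁴) = 2.76 × 10^-36 m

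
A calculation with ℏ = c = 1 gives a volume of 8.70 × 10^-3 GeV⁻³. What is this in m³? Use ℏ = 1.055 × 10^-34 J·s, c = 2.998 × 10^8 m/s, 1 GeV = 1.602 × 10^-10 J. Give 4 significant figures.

Volume is [L]³ = [E]⁻³·(ℏc)³.
1 GeV⁻³ → (ℏc)³ × (1 GeV in J)⁻³ = 7.696 × 10^-48 m³.
Result: 8.70 × 10^-3 × 7.696 × 10^-48 = 6.696 × 10^-50 m³.

6.696 × 10^-50 m³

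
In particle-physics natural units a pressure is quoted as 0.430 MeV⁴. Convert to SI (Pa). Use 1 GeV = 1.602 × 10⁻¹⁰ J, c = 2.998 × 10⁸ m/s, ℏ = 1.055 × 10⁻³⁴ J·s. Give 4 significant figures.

Pressure is [E]/[L]³ = [E]⁴/(ℏc)³.
1 GeV⁴ → 1/(ℏc)³ × (1 GeV in J)⁴ = 2.082 × 10³⁷ Pa.
Convert the energy scale: 0.430 MeV⁴ = 4.30 × 10⁻¹³ GeV⁴.
Result: 4.30 × 10⁻¹³ × 2.082 × 10³⁷ = 8.951 × 10²⁴ Pa.

8.951 × 10²⁴ Pa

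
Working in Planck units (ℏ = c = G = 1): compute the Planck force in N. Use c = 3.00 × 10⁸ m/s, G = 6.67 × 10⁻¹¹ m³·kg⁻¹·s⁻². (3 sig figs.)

1.21 × 10⁴⁴ N

Dimensional analysis gives F_P = c⁴/G.
  = 8.10 × 10³³ / 6.67 × 10⁻¹¹
  = 1.21 × 10⁴⁴ N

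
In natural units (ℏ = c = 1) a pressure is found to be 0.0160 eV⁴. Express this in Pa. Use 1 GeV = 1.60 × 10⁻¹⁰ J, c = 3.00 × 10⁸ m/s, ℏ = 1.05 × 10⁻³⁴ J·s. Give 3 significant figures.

0.335 Pa

Pressure is [E]/[L]³ = [E]⁴/(ℏc)³.
1 GeV⁴ → 1/(ℏc)³ × (1 GeV in J)⁴ = 2.10 × 10³⁷ Pa.
Convert the energy scale: 0.0160 eV⁴ = 1.60 × 10⁻³⁸ GeV⁴.
Result: 1.60 × 10⁻³⁸ × 2.10 × 10³⁷ = 0.335 Pa.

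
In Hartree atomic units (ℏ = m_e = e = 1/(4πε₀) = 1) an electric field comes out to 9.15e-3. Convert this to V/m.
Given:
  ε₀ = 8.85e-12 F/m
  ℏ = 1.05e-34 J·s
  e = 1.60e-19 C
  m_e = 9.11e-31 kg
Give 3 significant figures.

One atomic unit of electric field: E_au = E_h/(e a₀) = m_e²e⁵/((4πε₀)³ℏ⁴) = 5.20e11 V/m.
9.15e-3 × 5.20e11 V/m = 4.76e9 V/m

4.76e9 V/m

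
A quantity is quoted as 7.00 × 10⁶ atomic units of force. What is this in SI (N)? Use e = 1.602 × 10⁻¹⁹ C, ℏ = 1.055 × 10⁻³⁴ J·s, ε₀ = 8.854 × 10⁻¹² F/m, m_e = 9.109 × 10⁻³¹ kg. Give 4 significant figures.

0.5754 N

One atomic unit of force: F_au = E_h/a₀ = m_e²e⁶/((4πε₀)³ℏ⁴) = 8.220 × 10⁻⁸ N.
7.00 × 10⁶ × 8.220 × 10⁻⁸ N = 0.5754 N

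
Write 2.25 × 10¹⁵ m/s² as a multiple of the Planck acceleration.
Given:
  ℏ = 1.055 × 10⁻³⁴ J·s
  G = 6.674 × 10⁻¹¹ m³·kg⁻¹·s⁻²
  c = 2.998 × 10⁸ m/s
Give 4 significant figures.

Planck acceleration: a_P = √(c⁷/(ℏG)) = 5.560 × 10⁵¹ m/s².
2.25 × 10¹⁵ / 5.560 × 10⁵¹ = 4.047 × 10⁻³⁷

4.047 × 10⁻³⁷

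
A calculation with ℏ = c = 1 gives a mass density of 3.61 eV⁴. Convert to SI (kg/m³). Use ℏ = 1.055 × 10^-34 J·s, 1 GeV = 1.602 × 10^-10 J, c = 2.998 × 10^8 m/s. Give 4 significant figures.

8.361 × 10^-16 kg/m³

Mass density is [E]/(c²[L]³) = [E]⁴/(ℏ³c⁵).
1 GeV⁴ → 1/(ℏ³c⁵) × (1 GeV in J)⁴ = 2.316 × 10^20 kg/m³.
Convert the energy scale: 3.61 eV⁴ = 3.61 × 10^-36 GeV⁴.
Result: 3.61 × 10^-36 × 2.316 × 10^20 = 8.361 × 10^-16 kg/m³.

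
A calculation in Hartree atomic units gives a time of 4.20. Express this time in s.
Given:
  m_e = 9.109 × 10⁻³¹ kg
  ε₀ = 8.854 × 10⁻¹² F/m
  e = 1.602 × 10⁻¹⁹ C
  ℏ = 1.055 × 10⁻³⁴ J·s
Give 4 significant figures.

One atomic unit of time: τ_au = (4πε₀)²ℏ³/(m_e e⁴) = 2.423 × 10⁻¹⁷ s.
4.20 × 2.423 × 10⁻¹⁷ s = 1.018 × 10⁻¹⁶ s

1.018 × 10⁻¹⁶ s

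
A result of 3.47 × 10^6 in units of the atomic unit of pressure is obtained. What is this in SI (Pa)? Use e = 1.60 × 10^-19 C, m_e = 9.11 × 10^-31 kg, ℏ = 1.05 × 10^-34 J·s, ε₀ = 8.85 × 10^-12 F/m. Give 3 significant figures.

1.05 × 10^20 Pa

One atomic unit of pressure: P_au = E_h/a₀³ = m_e⁴e¹⁰/((4πε₀)⁵ℏ⁸) = 3.01 × 10^13 Pa.
3.47 × 10^6 × 3.01 × 10^13 Pa = 1.05 × 10^20 Pa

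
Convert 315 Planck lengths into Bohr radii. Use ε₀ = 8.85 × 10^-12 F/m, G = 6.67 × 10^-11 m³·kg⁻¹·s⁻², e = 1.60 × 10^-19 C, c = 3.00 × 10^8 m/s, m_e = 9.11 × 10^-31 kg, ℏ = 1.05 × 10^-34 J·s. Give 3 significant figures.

Planck length: ℓ_P = √(ℏG/c³) = 1.61 × 10^-35 m
Bohr radius: a₀ = 4πε₀ℏ²/(m_e e²) = 5.26 × 10^-11 m
315 × 1.61 × 10^-35 / 5.26 × 10^-11 = 9.65 × 10^-23

9.65 × 10^-23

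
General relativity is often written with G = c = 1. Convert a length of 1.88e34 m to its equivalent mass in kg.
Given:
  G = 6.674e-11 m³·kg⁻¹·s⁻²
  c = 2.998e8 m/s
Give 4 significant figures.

Length → mass via c²/G.
1.88e34 m × (c²/G) = 2.532e61 kg

2.532e61 kg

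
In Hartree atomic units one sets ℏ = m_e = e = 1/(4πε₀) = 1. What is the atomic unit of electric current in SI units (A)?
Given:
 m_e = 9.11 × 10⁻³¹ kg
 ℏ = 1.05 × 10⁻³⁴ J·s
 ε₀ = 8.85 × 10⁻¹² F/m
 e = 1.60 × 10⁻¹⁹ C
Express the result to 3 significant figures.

6.67 × 10⁻³ A

I_au = e E_h/ℏ = m_e e⁵/((4πε₀)²ℏ³)
E_h = 4.38 × 10⁻¹⁸ J
e·E_h/ℏ = 6.67 × 10⁻³ A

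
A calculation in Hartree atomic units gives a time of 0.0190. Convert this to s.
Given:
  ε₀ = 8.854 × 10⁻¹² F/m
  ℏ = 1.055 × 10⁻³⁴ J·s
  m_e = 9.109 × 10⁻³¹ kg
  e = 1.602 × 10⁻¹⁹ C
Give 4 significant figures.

4.604 × 10⁻¹⁹ s

One atomic unit of time: τ_au = (4πε₀)²ℏ³/(m_e e⁴) = 2.423 × 10⁻¹⁷ s.
0.0190 × 2.423 × 10⁻¹⁷ s = 4.604 × 10⁻¹⁹ s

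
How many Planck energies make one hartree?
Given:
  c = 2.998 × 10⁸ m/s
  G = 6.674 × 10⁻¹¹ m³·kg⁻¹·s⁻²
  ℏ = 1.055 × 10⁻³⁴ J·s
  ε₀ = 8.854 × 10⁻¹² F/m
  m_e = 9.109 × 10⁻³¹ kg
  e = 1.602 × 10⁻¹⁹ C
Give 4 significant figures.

hartree: E_h = m_e e⁴/(4πε₀ℏ)² = 4.354 × 10⁻¹⁸ J
Planck energy: E_P = √(ℏc⁵/G) = 1.957 × 10⁹ J
ratio = 4.354 × 10⁻¹⁸ / 1.957 × 10⁹ = 2.225 × 10⁻²⁷

2.225 × 10⁻²⁷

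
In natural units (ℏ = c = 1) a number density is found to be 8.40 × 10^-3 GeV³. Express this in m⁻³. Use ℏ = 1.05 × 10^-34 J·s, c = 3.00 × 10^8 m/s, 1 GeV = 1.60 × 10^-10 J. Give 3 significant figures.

1.10 × 10^45 m⁻³

Number density is [L]⁻³ = [E]³/(ℏc)³.
1 GeV³ → 1/(ℏc)³ × (1 GeV in J)³ = 1.31 × 10^47 m⁻³.
Result: 8.40 × 10^-3 × 1.31 × 10^47 = 1.10 × 10^45 m⁻³.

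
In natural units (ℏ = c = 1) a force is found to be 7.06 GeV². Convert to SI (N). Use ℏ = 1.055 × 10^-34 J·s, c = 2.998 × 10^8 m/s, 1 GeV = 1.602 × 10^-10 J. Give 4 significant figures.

5.729 × 10^6 N

Force is [E]/[L] = [E]²/(ℏc); restore (ℏc)⁻¹.
1 GeV² → 1/(ℏc) × (1 GeV in J)² = 8.114 × 10^5 N.
Result: 7.06 × 8.114 × 10^5 = 5.729 × 10^6 N.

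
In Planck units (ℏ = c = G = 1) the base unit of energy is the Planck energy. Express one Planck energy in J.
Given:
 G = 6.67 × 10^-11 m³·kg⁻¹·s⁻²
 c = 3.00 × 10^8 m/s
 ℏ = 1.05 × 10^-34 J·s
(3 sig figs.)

E_P = √(ℏc⁵/G)
  = √(3.83 × 10^18)
  = 1.96 × 10^9 J

1.96 × 10^9 J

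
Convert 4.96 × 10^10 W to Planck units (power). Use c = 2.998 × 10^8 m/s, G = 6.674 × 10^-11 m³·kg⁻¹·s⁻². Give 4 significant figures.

1.367 × 10^-42

Planck power: P_P = c⁵/G = 3.629 × 10^52 W.
4.96 × 10^10 / 3.629 × 10^52 = 1.367 × 10^-42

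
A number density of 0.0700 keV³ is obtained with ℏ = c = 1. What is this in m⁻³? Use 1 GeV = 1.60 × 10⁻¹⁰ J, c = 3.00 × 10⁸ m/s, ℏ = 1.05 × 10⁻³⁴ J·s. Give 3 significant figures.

Number density is [L]⁻³ = [E]³/(ℏc)³.
1 GeV³ → 1/(ℏc)³ × (1 GeV in J)³ = 1.31 × 10⁴⁷ m⁻³.
Convert the energy scale: 0.0700 keV³ = 7.00 × 10⁻²⁰ GeV³.
Result: 7.00 × 10⁻²⁰ × 1.31 × 10⁴⁷ = 9.17 × 10²⁷ m⁻³.

9.17 × 10²⁷ m⁻³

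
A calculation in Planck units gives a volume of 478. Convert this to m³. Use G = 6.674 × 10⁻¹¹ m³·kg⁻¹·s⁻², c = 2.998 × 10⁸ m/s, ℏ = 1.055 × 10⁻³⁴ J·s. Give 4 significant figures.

2.019 × 10⁻¹⁰² m³

One Planck volume: V_P = (ℏG/c³)^(3/2) = 4.224 × 10⁻¹⁰⁵ m³.
478 × 4.224 × 10⁻¹⁰⁵ m³ = 2.019 × 10⁻¹⁰² m³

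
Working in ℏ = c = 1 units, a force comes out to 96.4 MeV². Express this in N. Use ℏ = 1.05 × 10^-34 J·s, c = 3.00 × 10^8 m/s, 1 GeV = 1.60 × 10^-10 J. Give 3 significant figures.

Force is [E]/[L] = [E]²/(ℏc); restore (ℏc)⁻¹.
1 GeV² → 1/(ℏc) × (1 GeV in J)² = 8.13 × 10^5 N.
Convert the energy scale: 96.4 MeV² = 9.64 × 10^-5 GeV².
Result: 9.64 × 10^-5 × 8.13 × 10^5 = 78.3 N.

78.3 N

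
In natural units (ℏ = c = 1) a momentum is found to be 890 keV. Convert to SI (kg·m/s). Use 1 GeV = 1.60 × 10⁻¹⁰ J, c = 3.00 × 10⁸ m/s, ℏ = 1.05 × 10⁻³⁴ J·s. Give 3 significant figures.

Momentum is [E]/c; divide by c.
1 GeV → 1/c × (1 GeV in J) = 5.33 × 10⁻¹⁹ kg·m/s.
Convert the energy scale: 890 keV = 8.90 × 10⁻⁴ GeV.
Result: 8.90 × 10⁻⁴ × 5.33 × 10⁻¹⁹ = 4.75 × 10⁻²² kg·m/s.

4.75 × 10⁻²² kg·m/s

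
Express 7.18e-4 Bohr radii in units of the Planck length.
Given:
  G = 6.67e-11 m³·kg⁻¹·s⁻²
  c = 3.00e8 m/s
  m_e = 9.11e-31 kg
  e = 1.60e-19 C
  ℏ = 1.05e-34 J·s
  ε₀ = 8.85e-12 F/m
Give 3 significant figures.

2.34e21

Bohr radius: a₀ = 4πε₀ℏ²/(m_e e²) = 5.26e-11 m
Planck length: ℓ_P = √(ℏG/c³) = 1.61e-35 m
7.18e-4 × 5.26e-11 / 1.61e-35 = 2.34e21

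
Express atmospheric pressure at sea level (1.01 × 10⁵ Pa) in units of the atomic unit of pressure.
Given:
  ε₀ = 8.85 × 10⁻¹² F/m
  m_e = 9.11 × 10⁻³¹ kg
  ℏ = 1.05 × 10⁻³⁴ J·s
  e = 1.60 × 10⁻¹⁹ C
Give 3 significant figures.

3.35 × 10⁻⁹

atomic unit of pressure: P_au = E_h/a₀³ = m_e⁴e¹⁰/((4πε₀)⁵ℏ⁸) = 3.01 × 10¹³ Pa.
1.01 × 10⁵ / 3.01 × 10¹³ = 3.35 × 10⁻⁹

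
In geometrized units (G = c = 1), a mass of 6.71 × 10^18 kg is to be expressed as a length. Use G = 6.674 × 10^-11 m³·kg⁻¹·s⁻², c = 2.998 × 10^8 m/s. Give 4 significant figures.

4.982 × 10^-9 m

In G = c = 1 units mass has dimensions of length; the conversion factor is G/c².
6.71 × 10^18 kg × (G/c²) = 4.982 × 10^-9 m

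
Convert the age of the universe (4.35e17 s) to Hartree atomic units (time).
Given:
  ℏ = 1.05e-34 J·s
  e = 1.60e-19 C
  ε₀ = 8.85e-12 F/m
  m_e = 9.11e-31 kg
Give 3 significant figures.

1.81e34

atomic unit of time: τ_au = (4πε₀)²ℏ³/(m_e e⁴) = 2.40e-17 s.
4.35e17 / 2.40e-17 = 1.81e34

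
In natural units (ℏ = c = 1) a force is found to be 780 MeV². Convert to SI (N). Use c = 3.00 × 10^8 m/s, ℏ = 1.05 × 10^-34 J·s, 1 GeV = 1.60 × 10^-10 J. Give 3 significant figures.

Force is [E]/[L] = [E]²/(ℏc); restore (ℏc)⁻¹.
1 GeV² → 1/(ℏc) × (1 GeV in J)² = 8.13 × 10^5 N.
Convert the energy scale: 780 MeV² = 7.80 × 10^-4 GeV².
Result: 7.80 × 10^-4 × 8.13 × 10^5 = 634 N.

634 N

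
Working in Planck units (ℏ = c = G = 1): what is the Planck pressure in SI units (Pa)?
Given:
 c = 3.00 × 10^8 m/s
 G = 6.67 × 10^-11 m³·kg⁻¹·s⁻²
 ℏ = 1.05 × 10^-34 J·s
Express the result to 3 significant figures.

4.68 × 10^113 Pa

From ℏ = c = G = 1 the pressure scale is p_P = c⁷/(ℏG²).
  = 2.19 × 10^59 / 4.67 × 10^-55
  = 4.68 × 10^113 Pa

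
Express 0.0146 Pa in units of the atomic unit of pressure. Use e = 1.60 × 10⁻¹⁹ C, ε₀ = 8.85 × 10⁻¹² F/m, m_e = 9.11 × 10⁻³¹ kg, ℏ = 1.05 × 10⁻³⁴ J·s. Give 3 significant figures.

4.85 × 10⁻¹⁶

atomic unit of pressure: P_au = E_h/a₀³ = m_e⁴e¹⁰/((4πε₀)⁵ℏ⁸) = 3.01 × 10¹³ Pa.
0.0146 / 3.01 × 10¹³ = 4.85 × 10⁻¹⁶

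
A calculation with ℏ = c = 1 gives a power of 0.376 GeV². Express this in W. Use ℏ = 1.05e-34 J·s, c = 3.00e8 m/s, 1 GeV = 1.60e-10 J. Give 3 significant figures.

Power is [E]/[T] = [E]²/ℏ.
1 GeV² → 1/ℏ × (1 GeV in J)² = 2.44e14 W.
Result: 0.376 × 2.44e14 = 9.17e13 W.

9.17e13 W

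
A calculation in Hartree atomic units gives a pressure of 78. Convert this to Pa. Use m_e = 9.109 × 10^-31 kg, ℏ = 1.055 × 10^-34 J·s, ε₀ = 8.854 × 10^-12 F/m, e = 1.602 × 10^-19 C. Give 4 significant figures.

One atomic unit of pressure: P_au = E_h/a₀³ = m_e⁴e¹⁰/((4πε₀)⁵ℏ⁸) = 2.929 × 10^13 Pa.
78 × 2.929 × 10^13 Pa = 2.285 × 10^15 Pa

2.285 × 10^15 Pa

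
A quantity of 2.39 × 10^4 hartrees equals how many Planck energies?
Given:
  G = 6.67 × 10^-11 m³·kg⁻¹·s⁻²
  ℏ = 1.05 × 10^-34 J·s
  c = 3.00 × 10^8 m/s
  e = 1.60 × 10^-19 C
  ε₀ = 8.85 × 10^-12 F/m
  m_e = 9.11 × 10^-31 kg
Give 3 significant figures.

5.35 × 10^-23

hartree: E_h = m_e e⁴/(4πε₀ℏ)² = 4.38 × 10^-18 J
Planck energy: E_P = √(ℏc⁵/G) = 1.96 × 10^9 J
2.39 × 10^4 × 4.38 × 10^-18 / 1.96 × 10^9 = 5.35 × 10^-23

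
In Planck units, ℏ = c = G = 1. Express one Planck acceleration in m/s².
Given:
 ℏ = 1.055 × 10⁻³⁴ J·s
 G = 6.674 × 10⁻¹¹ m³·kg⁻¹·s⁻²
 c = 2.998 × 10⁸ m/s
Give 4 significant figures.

5.560 × 10⁵¹ m/s²

Dimensional analysis gives a_P = √(c⁷/(ℏG)).
  = √(3.092 × 10¹⁰³)
  = 5.560 × 10⁵¹ m/s²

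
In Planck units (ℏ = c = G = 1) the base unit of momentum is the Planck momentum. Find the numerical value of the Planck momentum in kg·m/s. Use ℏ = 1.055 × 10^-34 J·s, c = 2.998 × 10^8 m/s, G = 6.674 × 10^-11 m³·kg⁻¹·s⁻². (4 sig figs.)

6.527 kg·m/s

p_P = √(ℏc³/G)
  = √(42.60)
  = 6.527 kg·m/s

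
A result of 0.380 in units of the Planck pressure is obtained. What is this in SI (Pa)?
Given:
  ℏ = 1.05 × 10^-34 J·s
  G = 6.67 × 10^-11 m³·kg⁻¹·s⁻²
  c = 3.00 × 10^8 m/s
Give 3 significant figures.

One Planck pressure: p_P = c⁷/(ℏG²) = 4.68 × 10^113 Pa.
0.380 × 4.68 × 10^113 Pa = 1.78 × 10^113 Pa

1.78 × 10^113 Pa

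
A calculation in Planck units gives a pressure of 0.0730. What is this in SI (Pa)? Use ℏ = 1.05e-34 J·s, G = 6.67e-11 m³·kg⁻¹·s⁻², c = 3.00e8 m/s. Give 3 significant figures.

3.42e112 Pa

One Planck pressure: p_P = c⁷/(ℏG²) = 4.68e113 Pa.
0.0730 × 4.68e113 Pa = 3.42e112 Pa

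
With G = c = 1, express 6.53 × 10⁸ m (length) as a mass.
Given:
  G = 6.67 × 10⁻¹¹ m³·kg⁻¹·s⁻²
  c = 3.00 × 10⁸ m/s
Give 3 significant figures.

8.81 × 10³⁵ kg

Length → mass via c²/G.
6.53 × 10⁸ m × (c²/G) = 8.81 × 10³⁵ kg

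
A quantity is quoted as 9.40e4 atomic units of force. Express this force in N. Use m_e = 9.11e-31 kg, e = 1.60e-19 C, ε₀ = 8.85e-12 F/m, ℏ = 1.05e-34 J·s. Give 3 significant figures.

One atomic unit of force: F_au = E_h/a₀ = m_e²e⁶/((4πε₀)³ℏ⁴) = 8.33e-8 N.
9.40e4 × 8.33e-8 N = 7.83e-3 N

7.83e-3 N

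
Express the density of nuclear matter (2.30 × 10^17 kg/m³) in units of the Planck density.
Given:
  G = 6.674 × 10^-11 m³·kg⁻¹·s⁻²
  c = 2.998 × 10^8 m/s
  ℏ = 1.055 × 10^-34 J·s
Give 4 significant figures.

4.463 × 10^-80

Planck density: ρ_P = c⁵/(ℏG²) = 5.154 × 10^96 kg/m³.
2.30 × 10^17 / 5.154 × 10^96 = 4.463 × 10^-80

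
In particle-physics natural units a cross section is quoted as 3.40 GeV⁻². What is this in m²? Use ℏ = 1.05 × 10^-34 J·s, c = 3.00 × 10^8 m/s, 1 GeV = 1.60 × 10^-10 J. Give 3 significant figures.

Area is [L]² = [E]⁻²·(ℏc)²; restore (ℏc)².
1 GeV⁻² → (ℏc)² × (1 GeV in J)⁻² = 3.88 × 10^-32 m².
Result: 3.40 × 3.88 × 10^-32 = 1.32 × 10^-31 m².

1.32 × 10^-31 m²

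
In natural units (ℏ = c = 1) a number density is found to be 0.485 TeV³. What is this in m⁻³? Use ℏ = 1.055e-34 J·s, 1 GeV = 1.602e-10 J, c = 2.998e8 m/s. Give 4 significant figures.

6.302e55 m⁻³

Number density is [L]⁻³ = [E]³/(ℏc)³.
1 GeV³ → 1/(ℏc)³ × (1 GeV in J)³ = 1.299e47 m⁻³.
Convert the energy scale: 0.485 TeV³ = 4.85e8 GeV³.
Result: 4.85e8 × 1.299e47 = 6.302e55 m⁻³.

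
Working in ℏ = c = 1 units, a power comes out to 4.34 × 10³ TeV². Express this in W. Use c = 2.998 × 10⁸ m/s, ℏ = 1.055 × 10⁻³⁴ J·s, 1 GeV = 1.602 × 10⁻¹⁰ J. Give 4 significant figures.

1.056 × 10²⁴ W

Power is [E]/[T] = [E]²/ℏ.
1 GeV² → 1/ℏ × (1 GeV in J)² = 2.433 × 10¹⁴ W.
Convert the energy scale: 4.34 × 10³ TeV² = 4.34 × 10⁹ GeV².
Result: 4.34 × 10⁹ × 2.433 × 10¹⁴ = 1.056 × 10²⁴ W.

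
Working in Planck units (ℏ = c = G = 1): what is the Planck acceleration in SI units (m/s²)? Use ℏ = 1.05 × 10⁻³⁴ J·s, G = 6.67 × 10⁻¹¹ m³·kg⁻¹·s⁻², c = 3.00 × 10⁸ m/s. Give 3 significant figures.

The unique combination of the constants set to 1 with dimensions of acceleration is a_P = √(c⁷/(ℏG)).
  = √(3.12 × 10¹⁰³)
  = 5.59 × 10⁵¹ m/s²

5.59 × 10⁵¹ m/s²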